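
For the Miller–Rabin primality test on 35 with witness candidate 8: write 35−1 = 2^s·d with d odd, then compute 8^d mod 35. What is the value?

35 − 1 = 34 = 2^1 · 17, so d = 17.
8^1 ≡ 8 (mod 35)
8^2 ≡ 8^2 = 64 ≡ 29 (mod 35)
8^4 ≡ 29^2 = 841 ≡ 1 (mod 35)
8^8 ≡ 1^2 = 1 ≡ 1 (mod 35)
8^16 ≡ 1^2 = 1 ≡ 1 (mod 35)
17 = 16 + 1 in binary powers of 2.
So 8^17 ≡ 1 · 8 ≡ 8 (mod 35).
Squaring chain: 8; never reaches −1, so base 8 is a Miller–Rabin witness that 35 is composite.

8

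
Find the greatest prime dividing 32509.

59

32509 = 19 · 1711
1711 = 29 · 59
59 is prime.
So 32509 = 19 · 29 · 59; the largest prime factor is 59.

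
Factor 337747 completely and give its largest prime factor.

71

337747 = 67 · 5041
5041 = 71 · 71
71 = 71 · 1
So 337747 = 67 · 71^2; the largest prime factor is 71.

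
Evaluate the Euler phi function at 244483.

232320

Factor: 244483 = 41 · 67 · 89.
φ(244483) = (41−1) · (67−1) · (89−1) = 40 · 66 · 88 = 232320.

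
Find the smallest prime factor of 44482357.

97

44482357 is odd.
Digit sum 37, not divisible by 3.
Ends in 7: not divisible by 5.
7: 44482357 = 7·6354622 + 3
11: 44482357 = 11·4043850 + 7
13: 44482357 = 13·3421719 + 10
17: 44482357 = 17·2616609 + 4
19: 44482357 = 19·2341176 + 13
23: 44482357 = 23·1934015 + 12
29: 44482357 = 29·1533874 + 11
31: 44482357 = 31·1434914 + 23
37: 44482357 = 37·1202225 + 32
41: 44482357 = 41·1084935 + 22
43: 44482357 = 43·1034473 + 18
47: 44482357 = 47·946433 + 6
53: 44482357 = 53·839289 + 40
59: 44482357 = 59·753938 + 15
61: 44482357 = 61·729218 + 59
67: 44482357 = 67·663915 + 52
71: 44482357 = 71·626512 + 5
73: 44482357 = 73·609347 + 26
79: 44482357 = 79·563067 + 64
83: 44482357 = 83·535932 + 1
89: 44482357 = 89·499801 + 68
97: 44482357 = 97·458581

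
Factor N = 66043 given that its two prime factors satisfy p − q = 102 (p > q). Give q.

211

Since p = q + 102, we have 66043 = q(q + 102), so q² + 102q − 66043 = 0.
Discriminant: 102² + 4·66043 = 10404 + 264172 = 274576; √274576 = 524.
q = (−102 + 524)/2 = 211, and p = q + 102 = 313.
Check: 211 · 313 = 66043.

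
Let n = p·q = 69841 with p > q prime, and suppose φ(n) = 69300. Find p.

331

φ(n) = (p−1)(q−1) = n − (p+q) + 1, so p + q = 69841 − 69300 + 1 = 542.
p and q are the roots of t² − 542t + 69841 = 0.
Discriminant: 542² − 4·69841 = 293764 − 279364 = 14400; √14400 = 120.
q = (542 − 120)/2 = 211, p = (542 + 120)/2 = 331.
Check: 211 · 331 = 69841.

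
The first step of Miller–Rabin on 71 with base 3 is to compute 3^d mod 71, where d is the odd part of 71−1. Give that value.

71 − 1 = 70 = 2^1 · 35, so d = 35.
3^1 ≡ 3 (mod 71)
3^2 ≡ 3^2 = 9 ≡ 9 (mod 71)
3^4 ≡ 9^2 = 81 ≡ 10 (mod 71)
3^8 ≡ 10^2 = 100 ≡ 29 (mod 71)
3^16 ≡ 29^2 = 841 ≡ 60 (mod 71)
3^32 ≡ 60^2 = 3600 ≡ 50 (mod 71)
35 = 32 + 2 + 1 in binary powers of 2.
So 3^35 ≡ 50 · 9 · 3 ≡ 1 (mod 71).
Since 3^d ≡ 1 (mod 71), base 3 does not prove 71 composite.

1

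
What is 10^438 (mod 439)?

10^1 ≡ 10 (mod 439)
10^2 ≡ 10^2 = 100 ≡ 100 (mod 439)
10^4 ≡ 100^2 = 10000 ≡ 342 (mod 439)
10^8 ≡ 342^2 = 116964 ≡ 190 (mod 439)
10^16 ≡ 190^2 = 36100 ≡ 102 (mod 439)
10^32 ≡ 102^2 = 10404 ≡ 307 (mod 439)
10^64 ≡ 307^2 = 94249 ≡ 303 (mod 439)
10^128 ≡ 303^2 = 91809 ≡ 58 (mod 439)
10^256 ≡ 58^2 = 3364 ≡ 291 (mod 439)
438 = 256 + 128 + 32 + 16 + 4 + 2 in binary powers of 2.
So 10^438 ≡ 291 · 58 · 307 · 102 · 342 · 100 ≡ 1 (mod 439).
Since the result is 1, base 10 gives no evidence that 439 is composite.

1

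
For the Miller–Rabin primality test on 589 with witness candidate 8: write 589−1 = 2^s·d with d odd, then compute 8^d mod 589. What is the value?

589 − 1 = 588 = 2^2 · 147, so d = 147.
8^1 ≡ 8 (mod 589)
8^2 ≡ 8^2 = 64 ≡ 64 (mod 589)
8^4 ≡ 64^2 = 4096 ≡ 562 (mod 589)
8^8 ≡ 562^2 = 315844 ≡ 140 (mod 589)
8^16 ≡ 140^2 = 19600 ≡ 163 (mod 589)
8^32 ≡ 163^2 = 26569 ≡ 64 (mod 589)
8^64 ≡ 64^2 = 4096 ≡ 562 (mod 589)
8^128 ≡ 562^2 = 315844 ≡ 140 (mod 589)
147 = 128 + 16 + 2 + 1 in binary powers of 2.
So 8^147 ≡ 140 · 163 · 64 · 8 ≡ 436 (mod 589).
Squaring chain: 436 → 438; never reaches −1, so base 8 is a Miller–Rabin witness that 589 is composite.

436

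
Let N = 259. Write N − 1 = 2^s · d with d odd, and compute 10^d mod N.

223

259 − 1 = 258 = 2^1 · 129, so d = 129.
10^1 ≡ 10 (mod 259)
10^2 ≡ 10^2 = 100 ≡ 100 (mod 259)
10^4 ≡ 100^2 = 10000 ≡ 158 (mod 259)
10^8 ≡ 158^2 = 24964 ≡ 100 (mod 259)
10^16 ≡ 100^2 = 10000 ≡ 158 (mod 259)
10^32 ≡ 158^2 = 24964 ≡ 100 (mod 259)
10^64 ≡ 100^2 = 10000 ≡ 158 (mod 259)
10^128 ≡ 158^2 = 24964 ≡ 100 (mod 259)
129 = 128 + 1 in binary powers of 2.
So 10^129 ≡ 100 · 10 ≡ 223 (mod 259).
Squaring chain: 223; never reaches −1, so base 10 is a Miller–Rabin witness that 259 is composite.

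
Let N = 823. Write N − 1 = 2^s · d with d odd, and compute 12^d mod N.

822

823 − 1 = 822 = 2^1 · 411, so d = 411.
12^1 ≡ 12 (mod 823)
12^2 ≡ 12^2 = 144 ≡ 144 (mod 823)
12^4 ≡ 144^2 = 20736 ≡ 161 (mod 823)
12^8 ≡ 161^2 = 25921 ≡ 408 (mod 823)
12^16 ≡ 408^2 = 166464 ≡ 218 (mod 823)
12^32 ≡ 218^2 = 47524 ≡ 613 (mod 823)
12^64 ≡ 613^2 = 375769 ≡ 481 (mod 823)
12^128 ≡ 481^2 = 231361 ≡ 98 (mod 823)
12^256 ≡ 98^2 = 9604 ≡ 551 (mod 823)
411 = 256 + 128 + 16 + 8 + 2 + 1 in binary powers of 2.
So 12^411 ≡ 551 · 98 · 218 · 408 · 144 · 12 ≡ 822 (mod 823).
Since 12^d ≡ 822 (mod 823), base 12 does not prove 823 composite.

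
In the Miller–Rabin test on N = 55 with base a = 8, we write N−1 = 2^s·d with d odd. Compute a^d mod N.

55 − 1 = 54 = 2^1 · 27, so d = 27.
8^1 ≡ 8 (mod 55)
8^2 ≡ 8^2 = 64 ≡ 9 (mod 55)
8^4 ≡ 9^2 = 81 ≡ 26 (mod 55)
8^8 ≡ 26^2 = 676 ≡ 16 (mod 55)
8^16 ≡ 16^2 = 256 ≡ 36 (mod 55)
27 = 16 + 8 + 2 + 1 in binary powers of 2.
So 8^27 ≡ 36 · 16 · 9 · 8 ≡ 2 (mod 55).
Squaring chain: 2; never reaches −1, so base 8 is a Miller–Rabin witness that 55 is composite.

2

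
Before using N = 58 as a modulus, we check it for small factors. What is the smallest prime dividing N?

58 is even: 2 divides it.

2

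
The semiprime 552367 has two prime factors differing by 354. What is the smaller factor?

587

Since p = q + 354, we have 552367 = q(q + 354), so q² + 354q − 552367 = 0.
Discriminant: 354² + 4·552367 = 125316 + 2209468 = 2334784; √2334784 = 1528.
q = (−354 + 1528)/2 = 587, and p = q + 354 = 941.
Check: 587 · 941 = 552367.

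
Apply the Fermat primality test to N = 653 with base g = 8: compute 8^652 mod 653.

8^1 ≡ 8 (mod 653)
8^2 ≡ 8^2 = 64 ≡ 64 (mod 653)
8^4 ≡ 64^2 = 4096 ≡ 178 (mod 653)
8^8 ≡ 178^2 = 31684 ≡ 340 (mod 653)
8^16 ≡ 340^2 = 115600 ≡ 19 (mod 653)
8^32 ≡ 19^2 = 361 ≡ 361 (mod 653)
8^64 ≡ 361^2 = 130321 ≡ 374 (mod 653)
8^128 ≡ 374^2 = 139876 ≡ 134 (mod 653)
8^256 ≡ 134^2 = 17956 ≡ 325 (mod 653)
8^512 ≡ 325^2 = 105625 ≡ 492 (mod 653)
652 = 512 + 128 + 8 + 4 in binary powers of 2.
So 8^652 ≡ 492 · 134 · 340 · 178 ≡ 1 (mod 653).
Since the result is 1, base 8 gives no evidence that 653 is composite.

1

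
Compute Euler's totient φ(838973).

807408

Factor: 838973 = 43 · 109 · 179.
φ(838973) = (43−1) · (109−1) · (179−1) = 42 · 108 · 178 = 807408.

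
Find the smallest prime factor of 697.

17

697 is odd.
Digit sum 22, not divisible by 3.
Ends in 7: not divisible by 5.
7: 697 = 7·99 + 4
11: 697 = 11·63 + 4
13: 697 = 13·53 + 8
17: 697 = 17·41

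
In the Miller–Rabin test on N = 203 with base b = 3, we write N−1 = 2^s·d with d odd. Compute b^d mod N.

203 − 1 = 202 = 2^1 · 101, so d = 101.
3^1 ≡ 3 (mod 203)
3^2 ≡ 3^2 = 9 ≡ 9 (mod 203)
3^4 ≡ 9^2 = 81 ≡ 81 (mod 203)
3^8 ≡ 81^2 = 6561 ≡ 65 (mod 203)
3^16 ≡ 65^2 = 4225 ≡ 165 (mod 203)
3^32 ≡ 165^2 = 27225 ≡ 23 (mod 203)
3^64 ≡ 23^2 = 529 ≡ 123 (mod 203)
101 = 64 + 32 + 4 + 1 in binary powers of 2.
So 3^101 ≡ 123 · 23 · 81 · 3 ≡ 89 (mod 203).
Squaring chain: 89; never reaches −1, so base 3 is a Miller–Rabin witness that 203 is composite.

89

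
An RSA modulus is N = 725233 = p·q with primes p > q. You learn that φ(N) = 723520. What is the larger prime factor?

φ(n) = (p−1)(q−1) = n − (p+q) + 1, so p + q = 725233 − 723520 + 1 = 1714.
p and q are the roots of t² − 1714t + 725233 = 0.
Discriminant: 1714² − 4·725233 = 2937796 − 2900932 = 36864; √36864 = 192.
q = (1714 − 192)/2 = 761, p = (1714 + 192)/2 = 953.
Check: 761 · 953 = 725233.

953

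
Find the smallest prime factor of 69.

3

69 is odd.
Digit sum 15, divisible by 3.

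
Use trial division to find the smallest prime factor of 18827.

67

18827 is odd.
Digit sum 26, not divisible by 3.
Ends in 7: not divisible by 5.
7: 18827 = 7·2689 + 4
11: 18827 = 11·1711 + 6
13: 18827 = 13·1448 + 3
17: 18827 = 17·1107 + 8
19: 18827 = 19·990 + 17
23: 18827 = 23·818 + 13
29: 18827 = 29·649 + 6
31: 18827 = 31·607 + 10
37: 18827 = 37·508 + 31
41: 18827 = 41·459 + 8
43: 18827 = 43·437 + 36
47: 18827 = 47·400 + 27
53: 18827 = 53·355 + 12
59: 18827 = 59·319 + 6
61: 18827 = 61·308 + 39
67: 18827 = 67·281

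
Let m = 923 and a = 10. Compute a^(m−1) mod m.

10^1 ≡ 10 (mod 923)
10^2 ≡ 10^2 = 100 ≡ 100 (mod 923)
10^4 ≡ 100^2 = 10000 ≡ 770 (mod 923)
10^8 ≡ 770^2 = 592900 ≡ 334 (mod 923)
10^16 ≡ 334^2 = 111556 ≡ 796 (mod 923)
10^32 ≡ 796^2 = 633616 ≡ 438 (mod 923)
10^64 ≡ 438^2 = 191844 ≡ 783 (mod 923)
10^128 ≡ 783^2 = 613089 ≡ 217 (mod 923)
10^256 ≡ 217^2 = 47089 ≡ 16 (mod 923)
10^512 ≡ 16^2 = 256 ≡ 256 (mod 923)
922 = 512 + 256 + 128 + 16 + 8 + 2 in binary powers of 2.
So 10^922 ≡ 256 · 16 · 217 · 796 · 334 · 100 ≡ 302 (mod 923).
Since 302 ≠ 1, base 10 is a Fermat witness: 923 is composite.

302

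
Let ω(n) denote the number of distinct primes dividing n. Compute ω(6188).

4

6188 = 2^2 · 1547
1547 = 7 · 221
221 = 13 · 17
6188 = 2^2 · 7 · 13 · 17, which has 4 distinct prime factors.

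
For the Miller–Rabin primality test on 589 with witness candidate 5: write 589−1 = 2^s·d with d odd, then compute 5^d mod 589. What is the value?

125

589 − 1 = 588 = 2^2 · 147, so d = 147.
5^1 ≡ 5 (mod 589)
5^2 ≡ 5^2 = 25 ≡ 25 (mod 589)
5^4 ≡ 25^2 = 625 ≡ 36 (mod 589)
5^8 ≡ 36^2 = 1296 ≡ 118 (mod 589)
5^16 ≡ 118^2 = 13924 ≡ 377 (mod 589)
5^32 ≡ 377^2 = 142129 ≡ 180 (mod 589)
5^64 ≡ 180^2 = 32400 ≡ 5 (mod 589)
5^128 ≡ 5^2 = 25 ≡ 25 (mod 589)
147 = 128 + 16 + 2 + 1 in binary powers of 2.
So 5^147 ≡ 25 · 377 · 25 · 5 ≡ 125 (mod 589).
Squaring chain: 125 → 311; never reaches −1, so base 5 is a Miller–Rabin witness that 589 is composite.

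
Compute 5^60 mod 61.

5^1 ≡ 5 (mod 61)
5^2 ≡ 5^2 = 25 ≡ 25 (mod 61)
5^4 ≡ 25^2 = 625 ≡ 15 (mod 61)
5^8 ≡ 15^2 = 225 ≡ 42 (mod 61)
5^16 ≡ 42^2 = 1764 ≡ 56 (mod 61)
5^32 ≡ 56^2 = 3136 ≡ 25 (mod 61)
60 = 32 + 16 + 8 + 4 in binary powers of 2.
So 5^60 ≡ 25 · 56 · 42 · 15 ≡ 1 (mod 61).
Since the result is 1, base 5 gives no evidence that 61 is composite.

1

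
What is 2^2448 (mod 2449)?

1000

2^1 ≡ 2 (mod 2449)
2^2 ≡ 2^2 = 4 ≡ 4 (mod 2449)
2^4 ≡ 4^2 = 16 ≡ 16 (mod 2449)
2^8 ≡ 16^2 = 256 ≡ 256 (mod 2449)
2^16 ≡ 256^2 = 65536 ≡ 1862 (mod 2449)
2^32 ≡ 1862^2 = 3467044 ≡ 1709 (mod 2449)
2^64 ≡ 1709^2 = 2920681 ≡ 1473 (mod 2449)
2^128 ≡ 1473^2 = 2169729 ≡ 2364 (mod 2449)
2^256 ≡ 2364^2 = 5588496 ≡ 2327 (mod 2449)
2^512 ≡ 2327^2 = 5414929 ≡ 190 (mod 2449)
2^1024 ≡ 190^2 = 36100 ≡ 1814 (mod 2449)
2^2048 ≡ 1814^2 = 3290596 ≡ 1589 (mod 2449)
2448 = 2048 + 256 + 128 + 16 in binary powers of 2.
So 2^2448 ≡ 1589 · 2327 · 2364 · 1862 ≡ 1000 (mod 2449).
Since 1000 ≠ 1, base 2 is a Fermat witness: 2449 is composite.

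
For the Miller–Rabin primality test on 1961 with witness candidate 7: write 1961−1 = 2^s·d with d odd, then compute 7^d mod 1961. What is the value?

1961 − 1 = 1960 = 2^3 · 245, so d = 245.
7^1 ≡ 7 (mod 1961)
7^2 ≡ 7^2 = 49 ≡ 49 (mod 1961)
7^4 ≡ 49^2 = 2401 ≡ 440 (mod 1961)
7^8 ≡ 440^2 = 193600 ≡ 1422 (mod 1961)
7^16 ≡ 1422^2 = 2022084 ≡ 293 (mod 1961)
7^32 ≡ 293^2 = 85849 ≡ 1526 (mod 1961)
7^64 ≡ 1526^2 = 2328676 ≡ 969 (mod 1961)
7^128 ≡ 969^2 = 938961 ≡ 1603 (mod 1961)
245 = 128 + 64 + 32 + 16 + 4 + 1 in binary powers of 2.
So 7^245 ≡ 1603 · 969 · 1526 · 293 · 440 · 7 ≡ 1418 (mod 1961).
Squaring chain: 1418 → 699 → 312; never reaches −1, so base 7 is a Miller–Rabin witness that 1961 is composite.

1418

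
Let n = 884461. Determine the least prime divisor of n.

884461 is odd.
Digit sum 31, not divisible by 3.
Ends in 1: not divisible by 5.
7: 884461 = 7·126351 + 4
11: 884461 = 11·80405 + 6
13: 884461 = 13·68035 + 6
17: 884461 = 17·52027 + 2
19: 884461 = 19·46550 + 11
23: 884461 = 23·38454 + 19
29: 884461 = 29·30498 + 19
31: 884461 = 31·28531

31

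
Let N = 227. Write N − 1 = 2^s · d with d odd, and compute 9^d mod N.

227 − 1 = 226 = 2^1 · 113, so d = 113.
9^1 ≡ 9 (mod 227)
9^2 ≡ 9^2 = 81 ≡ 81 (mod 227)
9^4 ≡ 81^2 = 6561 ≡ 205 (mod 227)
9^8 ≡ 205^2 = 42025 ≡ 30 (mod 227)
9^16 ≡ 30^2 = 900 ≡ 219 (mod 227)
9^32 ≡ 219^2 = 47961 ≡ 64 (mod 227)
9^64 ≡ 64^2 = 4096 ≡ 10 (mod 227)
113 = 64 + 32 + 16 + 1 in binary powers of 2.
So 9^113 ≡ 10 · 64 · 219 · 9 ≡ 1 (mod 227).
Since 9^d ≡ 1 (mod 227), base 9 does not prove 227 composite.

1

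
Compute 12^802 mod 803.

771

12^1 ≡ 12 (mod 803)
12^2 ≡ 12^2 = 144 ≡ 144 (mod 803)
12^4 ≡ 144^2 = 20736 ≡ 661 (mod 803)
12^8 ≡ 661^2 = 436921 ≡ 89 (mod 803)
12^16 ≡ 89^2 = 7921 ≡ 694 (mod 803)
12^32 ≡ 694^2 = 481636 ≡ 639 (mod 803)
12^64 ≡ 639^2 = 408321 ≡ 397 (mod 803)
12^128 ≡ 397^2 = 157609 ≡ 221 (mod 803)
12^256 ≡ 221^2 = 48841 ≡ 661 (mod 803)
12^512 ≡ 661^2 = 436921 ≡ 89 (mod 803)
802 = 512 + 256 + 32 + 2 in binary powers of 2.
So 12^802 ≡ 89 · 661 · 639 · 144 ≡ 771 (mod 803).
Since 771 ≠ 1, base 12 is a Fermat witness: 803 is composite.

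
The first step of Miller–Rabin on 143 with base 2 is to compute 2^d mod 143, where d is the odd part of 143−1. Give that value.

46

143 − 1 = 142 = 2^1 · 71, so d = 71.
2^1 ≡ 2 (mod 143)
2^2 ≡ 2^2 = 4 ≡ 4 (mod 143)
2^4 ≡ 4^2 = 16 ≡ 16 (mod 143)
2^8 ≡ 16^2 = 256 ≡ 113 (mod 143)
2^16 ≡ 113^2 = 12769 ≡ 42 (mod 143)
2^32 ≡ 42^2 = 1764 ≡ 48 (mod 143)
2^64 ≡ 48^2 = 2304 ≡ 16 (mod 143)
71 = 64 + 4 + 2 + 1 in binary powers of 2.
So 2^71 ≡ 16 · 16 · 4 · 2 ≡ 46 (mod 143).
Squaring chain: 46; never reaches −1, so base 2 is a Miller–Rabin witness that 143 is composite.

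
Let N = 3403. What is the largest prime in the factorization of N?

3403 = 41 · 83
83 is prime.
So 3403 = 41 · 83; the largest prime factor is 83.

83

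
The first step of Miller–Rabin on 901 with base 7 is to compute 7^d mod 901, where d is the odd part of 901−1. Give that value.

901 − 1 = 900 = 2^2 · 225, so d = 225.
7^1 ≡ 7 (mod 901)
7^2 ≡ 7^2 = 49 ≡ 49 (mod 901)
7^4 ≡ 49^2 = 2401 ≡ 599 (mod 901)
7^8 ≡ 599^2 = 358801 ≡ 203 (mod 901)
7^16 ≡ 203^2 = 41209 ≡ 664 (mod 901)
7^32 ≡ 664^2 = 440896 ≡ 307 (mod 901)
7^64 ≡ 307^2 = 94249 ≡ 545 (mod 901)
7^128 ≡ 545^2 = 297025 ≡ 596 (mod 901)
225 = 128 + 64 + 32 + 1 in binary powers of 2.
So 7^225 ≡ 596 · 545 · 307 · 7 ≡ 143 (mod 901).
Squaring chain: 143 → 627; never reaches −1, so base 7 is a Miller–Rabin witness that 901 is composite.

143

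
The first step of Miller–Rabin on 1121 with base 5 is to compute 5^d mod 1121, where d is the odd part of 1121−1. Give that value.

1121 − 1 = 1120 = 2^5 · 35, so d = 35.
5^1 ≡ 5 (mod 1121)
5^2 ≡ 5^2 = 25 ≡ 25 (mod 1121)
5^4 ≡ 25^2 = 625 ≡ 625 (mod 1121)
5^8 ≡ 625^2 = 390625 ≡ 517 (mod 1121)
5^16 ≡ 517^2 = 267289 ≡ 491 (mod 1121)
5^32 ≡ 491^2 = 241081 ≡ 66 (mod 1121)
35 = 32 + 2 + 1 in binary powers of 2.
So 5^35 ≡ 66 · 25 · 5 ≡ 403 (mod 1121).
Squaring chain: 403 → 985 → 560 → 841 → 1051; never reaches −1, so base 5 is a Miller–Rabin witness that 1121 is composite.

403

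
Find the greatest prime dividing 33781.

33781 = 11 · 3071
3071 = 37 · 83
83 is prime.
So 33781 = 11 · 37 · 83; the largest prime factor is 83.

83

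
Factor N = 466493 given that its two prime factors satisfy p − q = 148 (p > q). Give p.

Since p = q + 148, we have 466493 = q(q + 148), so q² + 148q − 466493 = 0.
Discriminant: 148² + 4·466493 = 21904 + 1865972 = 1887876; √1887876 = 1374.
q = (−148 + 1374)/2 = 613, and p = q + 148 = 761.
Check: 613 · 761 = 466493.

761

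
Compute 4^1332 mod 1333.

16

4^1 ≡ 4 (mod 1333)
4^2 ≡ 4^2 = 16 ≡ 16 (mod 1333)
4^4 ≡ 16^2 = 256 ≡ 256 (mod 1333)
4^8 ≡ 256^2 = 65536 ≡ 219 (mod 1333)
4^16 ≡ 219^2 = 47961 ≡ 1306 (mod 1333)
4^32 ≡ 1306^2 = 1705636 ≡ 729 (mod 1333)
4^64 ≡ 729^2 = 531441 ≡ 907 (mod 1333)
4^128 ≡ 907^2 = 822649 ≡ 188 (mod 1333)
4^256 ≡ 188^2 = 35344 ≡ 686 (mod 1333)
4^512 ≡ 686^2 = 470596 ≡ 47 (mod 1333)
4^1024 ≡ 47^2 = 2209 ≡ 876 (mod 1333)
1332 = 1024 + 256 + 32 + 16 + 4 in binary powers of 2.
So 4^1332 ≡ 876 · 686 · 729 · 1306 · 256 ≡ 16 (mod 1333).
Since 16 ≠ 1, base 4 is a Fermat witness: 1333 is composite.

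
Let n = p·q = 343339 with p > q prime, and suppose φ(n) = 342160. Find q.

521

φ(n) = (p−1)(q−1) = n − (p+q) + 1, so p + q = 343339 − 342160 + 1 = 1180.
p and q are the roots of t² − 1180t + 343339 = 0.
Discriminant: 1180² − 4·343339 = 1392400 − 1373356 = 19044; √19044 = 138.
q = (1180 − 138)/2 = 521, p = (1180 + 138)/2 = 659.
Check: 521 · 659 = 343339.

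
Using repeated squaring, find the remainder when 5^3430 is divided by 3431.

5^1 ≡ 5 (mod 3431)
5^2 ≡ 5^2 = 25 ≡ 25 (mod 3431)
5^4 ≡ 25^2 = 625 ≡ 625 (mod 3431)
5^8 ≡ 625^2 = 390625 ≡ 2922 (mod 3431)
5^16 ≡ 2922^2 = 8538084 ≡ 1756 (mod 3431)
5^32 ≡ 1756^2 = 3083536 ≡ 2498 (mod 3431)
5^64 ≡ 2498^2 = 6240004 ≡ 2446 (mod 3431)
5^128 ≡ 2446^2 = 5982916 ≡ 2683 (mod 3431)
5^256 ≡ 2683^2 = 7198489 ≡ 251 (mod 3431)
5^512 ≡ 251^2 = 63001 ≡ 1243 (mod 3431)
5^1024 ≡ 1243^2 = 1545049 ≡ 1099 (mod 3431)
5^2048 ≡ 1099^2 = 1207801 ≡ 89 (mod 3431)
3430 = 2048 + 1024 + 256 + 64 + 32 + 4 + 2 in binary powers of 2.
So 5^3430 ≡ 89 · 1099 · 251 · 2446 · 2498 · 625 · 25 ≡ 1191 (mod 3431).
Since 1191 ≠ 1, base 5 is a Fermat witness: 3431 is composite.

1191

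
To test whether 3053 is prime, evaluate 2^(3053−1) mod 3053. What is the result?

2968

2^1 ≡ 2 (mod 3053)
2^2 ≡ 2^2 = 4 ≡ 4 (mod 3053)
2^4 ≡ 4^2 = 16 ≡ 16 (mod 3053)
2^8 ≡ 16^2 = 256 ≡ 256 (mod 3053)
2^16 ≡ 256^2 = 65536 ≡ 1423 (mod 3053)
2^32 ≡ 1423^2 = 2024929 ≡ 790 (mod 3053)
2^64 ≡ 790^2 = 624100 ≡ 1288 (mod 3053)
2^128 ≡ 1288^2 = 1658944 ≡ 1165 (mod 3053)
2^256 ≡ 1165^2 = 1357225 ≡ 1693 (mod 3053)
2^512 ≡ 1693^2 = 2866249 ≡ 2535 (mod 3053)
2^1024 ≡ 2535^2 = 6426225 ≡ 2713 (mod 3053)
2^2048 ≡ 2713^2 = 7360369 ≡ 2639 (mod 3053)
3052 = 2048 + 512 + 256 + 128 + 64 + 32 + 8 + 4 in binary powers of 2.
So 2^3052 ≡ 2639 · 2535 · 1693 · 1165 · 1288 · 790 · 256 · 16 ≡ 2968 (mod 3053).
Since 2968 ≠ 1, base 2 is a Fermat witness: 3053 is composite.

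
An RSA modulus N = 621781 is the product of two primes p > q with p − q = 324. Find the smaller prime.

643

Since p = q + 324, we have 621781 = q(q + 324), so q² + 324q − 621781 = 0.
Discriminant: 324² + 4·621781 = 104976 + 2487124 = 2592100; √2592100 = 1610.
q = (−324 + 1610)/2 = 643, and p = q + 324 = 967.
Check: 643 · 967 = 621781.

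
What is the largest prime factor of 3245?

3245 = 5 · 649
649 = 11 · 59
59 is prime.
So 3245 = 5 · 11 · 59; the largest prime factor is 59.

59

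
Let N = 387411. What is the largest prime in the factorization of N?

387411 = 3 · 129137
129137 = 29 · 4453
4453 = 61 · 73
73 is prime.
So 387411 = 3 · 29 · 61 · 73; the largest prime factor is 73.

73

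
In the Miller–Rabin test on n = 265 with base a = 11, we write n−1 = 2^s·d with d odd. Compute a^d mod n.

131

265 − 1 = 264 = 2^3 · 33, so d = 33.
11^1 ≡ 11 (mod 265)
11^2 ≡ 11^2 = 121 ≡ 121 (mod 265)
11^4 ≡ 121^2 = 14641 ≡ 66 (mod 265)
11^8 ≡ 66^2 = 4356 ≡ 116 (mod 265)
11^16 ≡ 116^2 = 13456 ≡ 206 (mod 265)
11^32 ≡ 206^2 = 42436 ≡ 36 (mod 265)
33 = 32 + 1 in binary powers of 2.
So 11^33 ≡ 36 · 11 ≡ 131 (mod 265).
Squaring chain: 131 → 201 → 121; never reaches −1, so base 11 is a Miller–Rabin witness that 265 is composite.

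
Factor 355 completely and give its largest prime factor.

71

355 = 5 · 71
71 is prime.
So 355 = 5 · 71; the largest prime factor is 71.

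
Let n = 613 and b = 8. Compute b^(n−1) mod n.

1

8^1 ≡ 8 (mod 613)
8^2 ≡ 8^2 = 64 ≡ 64 (mod 613)
8^4 ≡ 64^2 = 4096 ≡ 418 (mod 613)
8^8 ≡ 418^2 = 174724 ≡ 19 (mod 613)
8^16 ≡ 19^2 = 361 ≡ 361 (mod 613)
8^32 ≡ 361^2 = 130321 ≡ 365 (mod 613)
8^64 ≡ 365^2 = 133225 ≡ 204 (mod 613)
8^128 ≡ 204^2 = 41616 ≡ 545 (mod 613)
8^256 ≡ 545^2 = 297025 ≡ 333 (mod 613)
8^512 ≡ 333^2 = 110889 ≡ 549 (mod 613)
612 = 512 + 64 + 32 + 4 in binary powers of 2.
So 8^612 ≡ 549 · 204 · 365 · 418 ≡ 1 (mod 613).
Since the result is 1, base 8 gives no evidence that 613 is composite.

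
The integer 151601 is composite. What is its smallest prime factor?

19

151601 is odd.
Digit sum 14, not divisible by 3.
Ends in 1: not divisible by 5.
7: 151601 = 7·21657 + 2
11: 151601 = 11·13781 + 10
13: 151601 = 13·11661 + 8
17: 151601 = 17·8917 + 12
19: 151601 = 19·7979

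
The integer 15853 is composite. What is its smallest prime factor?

15853 is odd.
Digit sum 22, not divisible by 3.
Ends in 3: not divisible by 5.
7: 15853 = 7·2264 + 5
11: 15853 = 11·1441 + 2
13: 15853 = 13·1219 + 6
17: 15853 = 17·932 + 9
19: 15853 = 19·834 + 7
23: 15853 = 23·689 + 6
29: 15853 = 29·546 + 19
31: 15853 = 31·511 + 12
37: 15853 = 37·428 + 17
41: 15853 = 41·386 + 27
43: 15853 = 43·368 + 29
47: 15853 = 47·337 + 14
53: 15853 = 53·299 + 6
59: 15853 = 59·268 + 41
61: 15853 = 61·259 + 54
67: 15853 = 67·236 + 41
71: 15853 = 71·223 + 20
73: 15853 = 73·217 + 12
79: 15853 = 79·200 + 53
83: 15853 = 83·191

83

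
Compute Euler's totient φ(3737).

Factor: 3737 = 37 · 101.
φ(3737) = (37−1) · (101−1) = 36 · 100 = 3600.

3600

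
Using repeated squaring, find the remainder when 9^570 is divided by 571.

1

9^1 ≡ 9 (mod 571)
9^2 ≡ 9^2 = 81 ≡ 81 (mod 571)
9^4 ≡ 81^2 = 6561 ≡ 280 (mod 571)
9^8 ≡ 280^2 = 78400 ≡ 173 (mod 571)
9^16 ≡ 173^2 = 29929 ≡ 237 (mod 571)
9^32 ≡ 237^2 = 56169 ≡ 211 (mod 571)
9^64 ≡ 211^2 = 44521 ≡ 554 (mod 571)
9^128 ≡ 554^2 = 306916 ≡ 289 (mod 571)
9^256 ≡ 289^2 = 83521 ≡ 155 (mod 571)
9^512 ≡ 155^2 = 24025 ≡ 43 (mod 571)
570 = 512 + 32 + 16 + 8 + 2 in binary powers of 2.
So 9^570 ≡ 43 · 211 · 237 · 173 · 81 ≡ 1 (mod 571).
Since the result is 1, base 9 gives no evidence that 571 is composite.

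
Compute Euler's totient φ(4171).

4032

Factor: 4171 = 43 · 97.
φ(4171) = (43−1) · (97−1) = 42 · 96 = 4032.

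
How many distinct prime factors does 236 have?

2

236 = 2^2 · 59
236 = 2^2 · 59, which has 2 distinct prime factors.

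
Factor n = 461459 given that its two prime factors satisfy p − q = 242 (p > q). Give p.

Since p = q + 242, we have 461459 = q(q + 242), so q² + 242q − 461459 = 0.
Discriminant: 242² + 4·461459 = 58564 + 1845836 = 1904400; √1904400 = 1380.
q = (−242 + 1380)/2 = 569, and p = q + 242 = 811.
Check: 569 · 811 = 461459.

811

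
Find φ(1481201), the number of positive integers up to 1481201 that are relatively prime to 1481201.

1442448

Factor: 1481201 = 107 · 109 · 127.
φ(1481201) = (107−1) · (109−1) · (127−1) = 106 · 108 · 126 = 1442448.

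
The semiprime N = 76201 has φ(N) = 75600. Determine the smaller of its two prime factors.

φ(n) = (p−1)(q−1) = n − (p+q) + 1, so p + q = 76201 − 75600 + 1 = 602.
p and q are the roots of t² − 602t + 76201 = 0.
Discriminant: 602² − 4·76201 = 362404 − 304804 = 57600; √57600 = 240.
q = (602 − 240)/2 = 181, p = (602 + 240)/2 = 421.
Check: 181 · 421 = 76201.

181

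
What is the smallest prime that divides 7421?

7421 is odd.
Digit sum 14, not divisible by 3.
Ends in 1: not divisible by 5.
7: 7421 = 7·1060 + 1
11: 7421 = 11·674 + 7
13: 7421 = 13·570 + 11
17: 7421 = 17·436 + 9
19: 7421 = 19·390 + 11
23: 7421 = 23·322 + 15
29: 7421 = 29·255 + 26
31: 7421 = 31·239 + 12
37: 7421 = 37·200 + 21
41: 7421 = 41·181

41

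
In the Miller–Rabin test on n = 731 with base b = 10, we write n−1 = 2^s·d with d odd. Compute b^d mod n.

731 − 1 = 730 = 2^1 · 365, so d = 365.
10^1 ≡ 10 (mod 731)
10^2 ≡ 10^2 = 100 ≡ 100 (mod 731)
10^4 ≡ 100^2 = 10000 ≡ 497 (mod 731)
10^8 ≡ 497^2 = 247009 ≡ 662 (mod 731)
10^16 ≡ 662^2 = 438244 ≡ 375 (mod 731)
10^32 ≡ 375^2 = 140625 ≡ 273 (mod 731)
10^64 ≡ 273^2 = 74529 ≡ 698 (mod 731)
10^128 ≡ 698^2 = 487204 ≡ 358 (mod 731)
10^256 ≡ 358^2 = 128164 ≡ 239 (mod 731)
365 = 256 + 64 + 32 + 8 + 4 + 1 in binary powers of 2.
So 10^365 ≡ 239 · 698 · 273 · 662 · 497 · 10 ≡ 232 (mod 731).
Squaring chain: 232; never reaches −1, so base 10 is a Miller–Rabin witness that 731 is composite.

232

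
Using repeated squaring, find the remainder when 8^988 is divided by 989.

78

8^1 ≡ 8 (mod 989)
8^2 ≡ 8^2 = 64 ≡ 64 (mod 989)
8^4 ≡ 64^2 = 4096 ≡ 140 (mod 989)
8^8 ≡ 140^2 = 19600 ≡ 809 (mod 989)
8^16 ≡ 809^2 = 654481 ≡ 752 (mod 989)
8^32 ≡ 752^2 = 565504 ≡ 785 (mod 989)
8^64 ≡ 785^2 = 616225 ≡ 78 (mod 989)
8^128 ≡ 78^2 = 6084 ≡ 150 (mod 989)
8^256 ≡ 150^2 = 22500 ≡ 742 (mod 989)
8^512 ≡ 742^2 = 550564 ≡ 680 (mod 989)
988 = 512 + 256 + 128 + 64 + 16 + 8 + 4 in binary powers of 2.
So 8^988 ≡ 680 · 742 · 150 · 78 · 752 · 809 · 140 ≡ 78 (mod 989).
Since 78 ≠ 1, base 8 is a Fermat witness: 989 is composite.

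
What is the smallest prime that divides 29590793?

29590793 is odd.
Digit sum 44, not divisible by 3.
Ends in 3: not divisible by 5.
7: 29590793 = 7·4227256 + 1
11: 29590793 = 11·2690072 + 1
13: 29590793 = 13·2276214 + 11
17: 29590793 = 17·1740634 + 15
19: 29590793 = 19·1557410 + 3
23: 29590793 = 23·1286556 + 5
29: 29590793 = 29·1020372 + 5
31: 29590793 = 31·954541 + 22
37: 29590793 = 37·799751 + 6
41: 29590793 = 41·721726 + 27
43: 29590793 = 43·688157 + 42
47: 29590793 = 47·629591 + 16
53: 29590793 = 53·558316 + 45
59: 29590793 = 59·501538 + 51
61: 29590793 = 61·485094 + 59
67: 29590793 = 67·441653 + 42
71: 29590793 = 71·416771 + 52
73: 29590793 = 73·405353 + 24
79: 29590793 = 79·374567

79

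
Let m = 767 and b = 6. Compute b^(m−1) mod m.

641

6^1 ≡ 6 (mod 767)
6^2 ≡ 6^2 = 36 ≡ 36 (mod 767)
6^4 ≡ 36^2 = 1296 ≡ 529 (mod 767)
6^8 ≡ 529^2 = 279841 ≡ 653 (mod 767)
6^16 ≡ 653^2 = 426409 ≡ 724 (mod 767)
6^32 ≡ 724^2 = 524176 ≡ 315 (mod 767)
6^64 ≡ 315^2 = 99225 ≡ 282 (mod 767)
6^128 ≡ 282^2 = 79524 ≡ 523 (mod 767)
6^256 ≡ 523^2 = 273529 ≡ 477 (mod 767)
6^512 ≡ 477^2 = 227529 ≡ 497 (mod 767)
766 = 512 + 128 + 64 + 32 + 16 + 8 + 4 + 2 in binary powers of 2.
So 6^766 ≡ 497 · 523 · 282 · 315 · 724 · 653 · 529 · 36 ≡ 641 (mod 767).
Since 641 ≠ 1, base 6 is a Fermat witness: 767 is composite.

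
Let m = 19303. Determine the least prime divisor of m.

19303 is odd.
Digit sum 16, not divisible by 3.
Ends in 3: not divisible by 5.
7: 19303 = 7·2757 + 4
11: 19303 = 11·1754 + 9
13: 19303 = 13·1484 + 11
17: 19303 = 17·1135 + 8
19: 19303 = 19·1015 + 18
23: 19303 = 23·839 + 6
29: 19303 = 29·665 + 18
31: 19303 = 31·622 + 21
37: 19303 = 37·521 + 26
41: 19303 = 41·470 + 33
43: 19303 = 43·448 + 39
47: 19303 = 47·410 + 33
53: 19303 = 53·364 + 11
59: 19303 = 59·327 + 10
61: 19303 = 61·316 + 27
67: 19303 = 67·288 + 7
71: 19303 = 71·271 + 62
73: 19303 = 73·264 + 31
79: 19303 = 79·244 + 27
83: 19303 = 83·232 + 47
89: 19303 = 89·216 + 79
97: 19303 = 97·199

97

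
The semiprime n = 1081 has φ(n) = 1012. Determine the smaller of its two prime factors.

23

φ(n) = (p−1)(q−1) = n − (p+q) + 1, so p + q = 1081 − 1012 + 1 = 70.
p and q are the roots of t² − 70t + 1081 = 0.
Discriminant: 70² − 4·1081 = 4900 − 4324 = 576; √576 = 24.
q = (70 − 24)/2 = 23, p = (70 + 24)/2 = 47.
Check: 23 · 47 = 1081.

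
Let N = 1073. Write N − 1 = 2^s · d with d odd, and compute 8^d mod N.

177

1073 − 1 = 1072 = 2^4 · 67, so d = 67.
8^1 ≡ 8 (mod 1073)
8^2 ≡ 8^2 = 64 ≡ 64 (mod 1073)
8^4 ≡ 64^2 = 4096 ≡ 877 (mod 1073)
8^8 ≡ 877^2 = 769129 ≡ 861 (mod 1073)
8^16 ≡ 861^2 = 741321 ≡ 951 (mod 1073)
8^32 ≡ 951^2 = 904401 ≡ 935 (mod 1073)
8^64 ≡ 935^2 = 874225 ≡ 803 (mod 1073)
67 = 64 + 2 + 1 in binary powers of 2.
So 8^67 ≡ 803 · 64 · 8 ≡ 177 (mod 1073).
Squaring chain: 177 → 212 → 951 → 935; never reaches −1, so base 8 is a Miller–Rabin witness that 1073 is composite.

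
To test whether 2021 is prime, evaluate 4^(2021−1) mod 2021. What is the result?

385

4^1 ≡ 4 (mod 2021)
4^2 ≡ 4^2 = 16 ≡ 16 (mod 2021)
4^4 ≡ 16^2 = 256 ≡ 256 (mod 2021)
4^8 ≡ 256^2 = 65536 ≡ 864 (mod 2021)
4^16 ≡ 864^2 = 746496 ≡ 747 (mod 2021)
4^32 ≡ 747^2 = 558009 ≡ 213 (mod 2021)
4^64 ≡ 213^2 = 45369 ≡ 907 (mod 2021)
4^128 ≡ 907^2 = 822649 ≡ 102 (mod 2021)
4^256 ≡ 102^2 = 10404 ≡ 299 (mod 2021)
4^512 ≡ 299^2 = 89401 ≡ 477 (mod 2021)
4^1024 ≡ 477^2 = 227529 ≡ 1177 (mod 2021)
2020 = 1024 + 512 + 256 + 128 + 64 + 32 + 4 in binary powers of 2.
So 4^2020 ≡ 1177 · 477 · 299 · 102 · 907 · 213 · 256 ≡ 385 (mod 2021).
Since 385 ≠ 1, base 4 is a Fermat witness: 2021 is composite.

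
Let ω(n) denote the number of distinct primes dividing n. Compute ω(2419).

2419 = 41 · 59
2419 = 41 · 59, which has 2 distinct prime factors.

2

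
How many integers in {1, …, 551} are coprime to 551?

Factor: 551 = 19 · 29.
φ(551) = (19−1) · (29−1) = 18 · 28 = 504.

504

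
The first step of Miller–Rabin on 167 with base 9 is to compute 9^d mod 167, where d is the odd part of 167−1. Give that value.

167 − 1 = 166 = 2^1 · 83, so d = 83.
9^1 ≡ 9 (mod 167)
9^2 ≡ 9^2 = 81 ≡ 81 (mod 167)
9^4 ≡ 81^2 = 6561 ≡ 48 (mod 167)
9^8 ≡ 48^2 = 2304 ≡ 133 (mod 167)
9^16 ≡ 133^2 = 17689 ≡ 154 (mod 167)
9^32 ≡ 154^2 = 23716 ≡ 2 (mod 167)
9^64 ≡ 2^2 = 4 ≡ 4 (mod 167)
83 = 64 + 16 + 2 + 1 in binary powers of 2.
So 9^83 ≡ 4 · 154 · 81 · 9 ≡ 1 (mod 167).
Since 9^d ≡ 1 (mod 167), base 9 does not prove 167 composite.

1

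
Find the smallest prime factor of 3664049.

53

3664049 is odd.
Digit sum 32, not divisible by 3.
Ends in 9: not divisible by 5.
7: 3664049 = 7·523435 + 4
11: 3664049 = 11·333095 + 4
13: 3664049 = 13·281849 + 12
17: 3664049 = 17·215532 + 5
19: 3664049 = 19·192844 + 13
23: 3664049 = 23·159306 + 11
29: 3664049 = 29·126346 + 15
31: 3664049 = 31·118195 + 4
37: 3664049 = 37·99028 + 13
41: 3664049 = 41·89367 + 2
43: 3664049 = 43·85210 + 19
47: 3664049 = 47·77958 + 23
53: 3664049 = 53·69133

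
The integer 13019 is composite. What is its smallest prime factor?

47

13019 is odd.
Digit sum 14, not divisible by 3.
Ends in 9: not divisible by 5.
7: 13019 = 7·1859 + 6
11: 13019 = 11·1183 + 6
13: 13019 = 13·1001 + 6
17: 13019 = 17·765 + 14
19: 13019 = 19·685 + 4
23: 13019 = 23·566 + 1
29: 13019 = 29·448 + 27
31: 13019 = 31·419 + 30
37: 13019 = 37·351 + 32
41: 13019 = 41·317 + 22
43: 13019 = 43·302 + 33
47: 13019 = 47·277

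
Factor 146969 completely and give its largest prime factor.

59

146969 = 47 · 3127
3127 = 53 · 59
59 is prime.
So 146969 = 47 · 53 · 59; the largest prime factor is 59.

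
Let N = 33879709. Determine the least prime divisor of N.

71

33879709 is odd.
Digit sum 46, not divisible by 3.
Ends in 9: not divisible by 5.
7: 33879709 = 7·4839958 + 3
11: 33879709 = 11·3079973 + 6
13: 33879709 = 13·2606131 + 6
17: 33879709 = 17·1992924 + 1
19: 33879709 = 19·1783142 + 11
23: 33879709 = 23·1473030 + 19
29: 33879709 = 29·1168265 + 24
31: 33879709 = 31·1092893 + 26
37: 33879709 = 37·915667 + 30
41: 33879709 = 41·826334 + 15
43: 33879709 = 43·787900 + 9
47: 33879709 = 47·720844 + 41
53: 33879709 = 53·639239 + 42
59: 33879709 = 59·574232 + 21
61: 33879709 = 61·555405 + 4
67: 33879709 = 67·505667 + 20
71: 33879709 = 71·477179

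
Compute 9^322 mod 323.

251

9^1 ≡ 9 (mod 323)
9^2 ≡ 9^2 = 81 ≡ 81 (mod 323)
9^4 ≡ 81^2 = 6561 ≡ 101 (mod 323)
9^8 ≡ 101^2 = 10201 ≡ 188 (mod 323)
9^16 ≡ 188^2 = 35344 ≡ 137 (mod 323)
9^32 ≡ 137^2 = 18769 ≡ 35 (mod 323)
9^64 ≡ 35^2 = 1225 ≡ 256 (mod 323)
9^128 ≡ 256^2 = 65536 ≡ 290 (mod 323)
9^256 ≡ 290^2 = 84100 ≡ 120 (mod 323)
322 = 256 + 64 + 2 in binary powers of 2.
So 9^322 ≡ 120 · 256 · 81 ≡ 251 (mod 323).
Since 251 ≠ 1, base 9 is a Fermat witness: 323 is composite.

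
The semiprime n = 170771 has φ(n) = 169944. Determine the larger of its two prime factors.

φ(n) = (p−1)(q−1) = n − (p+q) + 1, so p + q = 170771 − 169944 + 1 = 828.
p and q are the roots of t² − 828t + 170771 = 0.
Discriminant: 828² − 4·170771 = 685584 − 683084 = 2500; √2500 = 50.
q = (828 − 50)/2 = 389, p = (828 + 50)/2 = 439.
Check: 389 · 439 = 170771.

439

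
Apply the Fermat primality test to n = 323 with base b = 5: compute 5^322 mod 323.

5^1 ≡ 5 (mod 323)
5^2 ≡ 5^2 = 25 ≡ 25 (mod 323)
5^4 ≡ 25^2 = 625 ≡ 302 (mod 323)
5^8 ≡ 302^2 = 91204 ≡ 118 (mod 323)
5^16 ≡ 118^2 = 13924 ≡ 35 (mod 323)
5^32 ≡ 35^2 = 1225 ≡ 256 (mod 323)
5^64 ≡ 256^2 = 65536 ≡ 290 (mod 323)
5^128 ≡ 290^2 = 84100 ≡ 120 (mod 323)
5^256 ≡ 120^2 = 14400 ≡ 188 (mod 323)
322 = 256 + 64 + 2 in binary powers of 2.
So 5^322 ≡ 188 · 290 · 25 ≡ 263 (mod 323).
Since 263 ≠ 1, base 5 is a Fermat witness: 323 is composite.

263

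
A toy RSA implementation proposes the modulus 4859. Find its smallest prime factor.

4859 is odd.
Digit sum 26, not divisible by 3.
Ends in 9: not divisible by 5.
7: 4859 = 7·694 + 1
11: 4859 = 11·441 + 8
13: 4859 = 13·373 + 10
17: 4859 = 17·285 + 14
19: 4859 = 19·255 + 14
23: 4859 = 23·211 + 6
29: 4859 = 29·167 + 16
31: 4859 = 31·156 + 23
37: 4859 = 37·131 + 12
41: 4859 = 41·118 + 21
43: 4859 = 43·113

43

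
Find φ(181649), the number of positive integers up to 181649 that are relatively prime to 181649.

Factor: 181649 = 13 · 89 · 157.
φ(181649) = (13−1) · (89−1) · (157−1) = 12 · 88 · 156 = 164736.

164736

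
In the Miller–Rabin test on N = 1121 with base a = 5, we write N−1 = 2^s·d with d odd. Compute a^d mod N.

403

1121 − 1 = 1120 = 2^5 · 35, so d = 35.
5^1 ≡ 5 (mod 1121)
5^2 ≡ 5^2 = 25 ≡ 25 (mod 1121)
5^4 ≡ 25^2 = 625 ≡ 625 (mod 1121)
5^8 ≡ 625^2 = 390625 ≡ 517 (mod 1121)
5^16 ≡ 517^2 = 267289 ≡ 491 (mod 1121)
5^32 ≡ 491^2 = 241081 ≡ 66 (mod 1121)
35 = 32 + 2 + 1 in binary powers of 2.
So 5^35 ≡ 66 · 25 · 5 ≡ 403 (mod 1121).
Squaring chain: 403 → 985 → 560 → 841 → 1051; never reaches −1, so base 5 is a Miller–Rabin witness that 1121 is composite.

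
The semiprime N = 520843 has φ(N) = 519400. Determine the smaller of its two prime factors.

φ(n) = (p−1)(q−1) = n − (p+q) + 1, so p + q = 520843 − 519400 + 1 = 1444.
p and q are the roots of t² − 1444t + 520843 = 0.
Discriminant: 1444² − 4·520843 = 2085136 − 2083372 = 1764; √1764 = 42.
q = (1444 − 42)/2 = 701, p = (1444 + 42)/2 = 743.
Check: 701 · 743 = 520843.

701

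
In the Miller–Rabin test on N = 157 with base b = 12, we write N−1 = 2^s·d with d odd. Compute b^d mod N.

1

157 − 1 = 156 = 2^2 · 39, so d = 39.
12^1 ≡ 12 (mod 157)
12^2 ≡ 12^2 = 144 ≡ 144 (mod 157)
12^4 ≡ 144^2 = 20736 ≡ 12 (mod 157)
12^8 ≡ 12^2 = 144 ≡ 144 (mod 157)
12^16 ≡ 144^2 = 20736 ≡ 12 (mod 157)
12^32 ≡ 12^2 = 144 ≡ 144 (mod 157)
39 = 32 + 4 + 2 + 1 in binary powers of 2.
So 12^39 ≡ 144 · 12 · 144 · 12 ≡ 1 (mod 157).
Since 12^d ≡ 1 (mod 157), base 12 does not prove 157 composite.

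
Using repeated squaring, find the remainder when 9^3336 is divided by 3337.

714

9^1 ≡ 9 (mod 3337)
9^2 ≡ 9^2 = 81 ≡ 81 (mod 3337)
9^4 ≡ 81^2 = 6561 ≡ 3224 (mod 3337)
9^8 ≡ 3224^2 = 10394176 ≡ 2758 (mod 3337)
9^16 ≡ 2758^2 = 7606564 ≡ 1541 (mod 3337)
9^32 ≡ 1541^2 = 2374681 ≡ 2074 (mod 3337)
9^64 ≡ 2074^2 = 4301476 ≡ 83 (mod 3337)
9^128 ≡ 83^2 = 6889 ≡ 215 (mod 3337)
9^256 ≡ 215^2 = 46225 ≡ 2844 (mod 3337)
9^512 ≡ 2844^2 = 8088336 ≡ 2785 (mod 3337)
9^1024 ≡ 2785^2 = 7756225 ≡ 1037 (mod 3337)
9^2048 ≡ 1037^2 = 1075369 ≡ 855 (mod 3337)
3336 = 2048 + 1024 + 256 + 8 in binary powers of 2.
So 9^3336 ≡ 855 · 1037 · 2844 · 2758 ≡ 714 (mod 3337).
Since 714 ≠ 1, base 9 is a Fermat witness: 3337 is composite.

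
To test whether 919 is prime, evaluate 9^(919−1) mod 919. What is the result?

9^1 ≡ 9 (mod 919)
9^2 ≡ 9^2 = 81 ≡ 81 (mod 919)
9^4 ≡ 81^2 = 6561 ≡ 128 (mod 919)
9^8 ≡ 128^2 = 16384 ≡ 761 (mod 919)
9^16 ≡ 761^2 = 579121 ≡ 151 (mod 919)
9^32 ≡ 151^2 = 22801 ≡ 745 (mod 919)
9^64 ≡ 745^2 = 555025 ≡ 868 (mod 919)
9^128 ≡ 868^2 = 753424 ≡ 763 (mod 919)
9^256 ≡ 763^2 = 582169 ≡ 442 (mod 919)
9^512 ≡ 442^2 = 195364 ≡ 536 (mod 919)
918 = 512 + 256 + 128 + 16 + 4 + 2 in binary powers of 2.
So 9^918 ≡ 536 · 442 · 763 · 151 · 128 · 81 ≡ 1 (mod 919).
Since the result is 1, base 9 gives no evidence that 919 is composite.

1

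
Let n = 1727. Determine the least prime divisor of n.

1727 is odd.
Digit sum 17, not divisible by 3.
Ends in 7: not divisible by 5.
7: 1727 = 7·246 + 5
11: 1727 = 11·157

11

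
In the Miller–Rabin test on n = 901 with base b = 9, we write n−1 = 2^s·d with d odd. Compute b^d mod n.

901 − 1 = 900 = 2^2 · 225, so d = 225.
9^1 ≡ 9 (mod 901)
9^2 ≡ 9^2 = 81 ≡ 81 (mod 901)
9^4 ≡ 81^2 = 6561 ≡ 254 (mod 901)
9^8 ≡ 254^2 = 64516 ≡ 545 (mod 901)
9^16 ≡ 545^2 = 297025 ≡ 596 (mod 901)
9^32 ≡ 596^2 = 355216 ≡ 222 (mod 901)
9^64 ≡ 222^2 = 49284 ≡ 630 (mod 901)
9^128 ≡ 630^2 = 396900 ≡ 460 (mod 901)
225 = 128 + 64 + 32 + 1 in binary powers of 2.
So 9^225 ≡ 460 · 630 · 222 · 9 ≡ 859 (mod 901).
Squaring chain: 859 → 863; never reaches −1, so base 9 is a Miller–Rabin witness that 901 is composite.

859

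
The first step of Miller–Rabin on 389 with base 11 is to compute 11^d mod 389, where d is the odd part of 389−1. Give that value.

1

389 − 1 = 388 = 2^2 · 97, so d = 97.
11^1 ≡ 11 (mod 389)
11^2 ≡ 11^2 = 121 ≡ 121 (mod 389)
11^4 ≡ 121^2 = 14641 ≡ 248 (mod 389)
11^8 ≡ 248^2 = 61504 ≡ 42 (mod 389)
11^16 ≡ 42^2 = 1764 ≡ 208 (mod 389)
11^32 ≡ 208^2 = 43264 ≡ 85 (mod 389)
11^64 ≡ 85^2 = 7225 ≡ 223 (mod 389)
97 = 64 + 32 + 1 in binary powers of 2.
So 11^97 ≡ 223 · 85 · 11 ≡ 1 (mod 389).
Since 11^d ≡ 1 (mod 389), base 11 does not prove 389 composite.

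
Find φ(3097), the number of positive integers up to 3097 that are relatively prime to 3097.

2916

Factor: 3097 = 19 · 163.
φ(3097) = (19−1) · (163−1) = 18 · 162 = 2916.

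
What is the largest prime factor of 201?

201 = 3 · 67
67 is prime.
So 201 = 3 · 67; the largest prime factor is 67.

67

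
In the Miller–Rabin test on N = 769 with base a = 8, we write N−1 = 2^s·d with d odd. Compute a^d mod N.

769 − 1 = 768 = 2^8 · 3, so d = 3.
8^1 ≡ 8 (mod 769)
8^2 ≡ 8^2 = 64 ≡ 64 (mod 769)
3 = 2 + 1 in binary powers of 2.
So 8^3 ≡ 64 · 8 ≡ 512 (mod 769).
Squaring chain: 512 → 684 → 304 → 136 → 40 → 62 → 768 → 1; reaches −1, so base 8 does not prove 769 composite.

512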